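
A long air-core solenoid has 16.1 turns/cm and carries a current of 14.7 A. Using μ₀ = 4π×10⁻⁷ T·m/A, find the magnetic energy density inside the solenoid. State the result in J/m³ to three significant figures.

u ≈ 352 J/m³

B = μ₀nI = (4π×10⁻⁷)(1.610×10^3)(14.7) = 2.974×10^-2 T.
u = B²/(2μ₀) = (2.974×10^-2)²/(2×4π×10⁻⁷) = 351.9 J/m³.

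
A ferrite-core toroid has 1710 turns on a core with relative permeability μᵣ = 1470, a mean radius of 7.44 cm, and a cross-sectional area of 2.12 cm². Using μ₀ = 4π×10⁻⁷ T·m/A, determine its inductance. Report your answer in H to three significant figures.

L ≈ 2.45 H

For a thin toroid, L = μ₀μᵣN²A/(2πR).
L = (4π×10⁻⁷)(1470)(1710)²(2.120×10^-4) / (2π×7.440×10^-2 m) = 2.45 H.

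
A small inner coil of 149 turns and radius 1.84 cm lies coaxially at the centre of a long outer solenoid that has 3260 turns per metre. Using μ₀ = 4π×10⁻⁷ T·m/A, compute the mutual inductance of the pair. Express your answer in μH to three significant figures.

The outer solenoid produces a uniform field B₁ = μ₀n₁I₁ across the inner coil,
so the flux linkage is N₂Φ = N₂B₁A₂ = μ₀n₁N₂A₂·I₁, giving M = μ₀n₁N₂A₂.
A₂ = πr² = π(1.840×10^-2 m)² = 1.064×10^-3 m².
M = (4π×10⁻⁷)(3260)(149)(1.064×10^-3) = 6.492×10^-4 H.

M ≈ 649 μH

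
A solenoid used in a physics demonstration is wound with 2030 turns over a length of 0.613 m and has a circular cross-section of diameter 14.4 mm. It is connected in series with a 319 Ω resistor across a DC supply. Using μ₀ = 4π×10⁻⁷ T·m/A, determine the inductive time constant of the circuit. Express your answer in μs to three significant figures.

A = π(d/2)² = π(7.200×10^-3 m)² = 1.629×10^-4 m².
L = μ₀N²A/ℓ = (4π×10⁻⁷)(2030)²(1.629×10^-4)/(0.613) = 1.376×10^-3 H.
τ = L/R = (1.376×10^-3)/(319) = 4.313×10^-6 s.

τ ≈ 4.31 μs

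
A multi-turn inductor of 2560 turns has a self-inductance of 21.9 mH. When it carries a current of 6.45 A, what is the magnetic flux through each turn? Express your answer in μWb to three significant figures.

Φ_B ≈ 55.2 μWb

From L = NΦ_B/I, the flux per turn is Φ_B = LI/N.
Φ_B = (2.190×10^-2 H)(6.45 A)/2560 = 5.518×10^-5 Wb.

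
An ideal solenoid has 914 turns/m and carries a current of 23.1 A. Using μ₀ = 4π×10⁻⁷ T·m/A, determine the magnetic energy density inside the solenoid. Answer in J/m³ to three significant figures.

u ≈ 280 J/m³

B = μ₀nI = (4π×10⁻⁷)(914)(23.1) = 2.653×10^-2 T.
u = B²/(2μ₀) = (2.653×10^-2)²/(2×4π×10⁻⁷) = 280.1 J/m³.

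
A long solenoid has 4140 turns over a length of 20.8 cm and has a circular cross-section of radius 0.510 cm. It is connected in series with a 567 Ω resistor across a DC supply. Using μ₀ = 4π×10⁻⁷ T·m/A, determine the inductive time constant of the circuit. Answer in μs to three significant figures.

τ ≈ 14.9 μs

A = πr² = π(5.100×10^-3 m)² = 8.171×10^-5 m².
L = μ₀N²A/ℓ = (4π×10⁻⁷)(4140)²(8.171×10^-5)/(0.208) = 8.461×10^-3 H.
τ = L/R = (8.461×10^-3)/(567) = 1.492×10^-5 s.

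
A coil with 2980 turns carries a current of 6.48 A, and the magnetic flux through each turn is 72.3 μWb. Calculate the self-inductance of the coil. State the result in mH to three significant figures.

Self-inductance is defined by L = NΦ_B/I (flux linkage over current).
L = (2980)(7.230×10^-5 Wb)/(6.48 A) = 3.3249×10^-2 H.

L ≈ 33.2 mH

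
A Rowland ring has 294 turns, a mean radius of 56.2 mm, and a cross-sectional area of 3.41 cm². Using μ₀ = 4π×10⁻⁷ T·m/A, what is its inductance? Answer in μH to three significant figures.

L ≈ 105 μH

For a thin toroid, L = μ₀N²A/(2πR).
L = (4π×10⁻⁷)(294)²(3.410×10^-4) / (2π×5.620×10^-2 m) = 1.049×10^-4 H.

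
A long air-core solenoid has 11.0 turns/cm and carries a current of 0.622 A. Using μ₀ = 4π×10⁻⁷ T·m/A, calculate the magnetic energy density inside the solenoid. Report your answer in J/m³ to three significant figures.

B = μ₀nI = (4π×10⁻⁷)(1.100×10^3)(0.622) = 8.598×10^-4 T.
u = B²/(2μ₀) = (8.598×10^-4)²/(2×4π×10⁻⁷) = 0.2941 J/m³.

u ≈ 0.294 J/m³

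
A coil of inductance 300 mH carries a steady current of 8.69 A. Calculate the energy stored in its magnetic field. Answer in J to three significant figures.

U ≈ 11.3 J

Stored magnetic energy: U = ½LI².
U = ½(0.3 H)(8.69 A)² = 11.33 J.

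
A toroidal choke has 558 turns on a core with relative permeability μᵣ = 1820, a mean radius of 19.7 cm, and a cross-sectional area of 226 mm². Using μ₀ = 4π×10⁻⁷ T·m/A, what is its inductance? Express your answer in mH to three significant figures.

For a thin toroid, L = μ₀μᵣN²A/(2πR).
L = (4π×10⁻⁷)(1820)(558)²(2.260×10^-4) / (2π×0.197 m) = 0.13 H.

L ≈ 130 mH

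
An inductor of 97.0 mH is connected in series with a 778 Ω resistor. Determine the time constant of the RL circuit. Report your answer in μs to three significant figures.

τ ≈ 125 μs

τ = L/R = (9.700×10^-2 H)/(778 Ω) = 1.247×10^-4 s.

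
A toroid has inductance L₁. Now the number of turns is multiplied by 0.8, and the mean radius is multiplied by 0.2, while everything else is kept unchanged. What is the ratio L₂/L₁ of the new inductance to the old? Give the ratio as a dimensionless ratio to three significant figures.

For a toroid, L ∝ μᵣN²A/R.
L₂/L₁ = (0.8)^2 × (0.2)^-1 = 3.20.

L₂/L₁ = 3.20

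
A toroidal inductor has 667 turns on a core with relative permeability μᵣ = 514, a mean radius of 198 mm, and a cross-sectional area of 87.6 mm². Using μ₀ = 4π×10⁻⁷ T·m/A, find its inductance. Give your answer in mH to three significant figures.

For a thin toroid, L = μ₀μᵣN²A/(2πR).
L = (4π×10⁻⁷)(514)(667)²(8.760×10^-5) / (2π×0.198 m) = 2.023×10^-2 H.

L ≈ 20.2 mH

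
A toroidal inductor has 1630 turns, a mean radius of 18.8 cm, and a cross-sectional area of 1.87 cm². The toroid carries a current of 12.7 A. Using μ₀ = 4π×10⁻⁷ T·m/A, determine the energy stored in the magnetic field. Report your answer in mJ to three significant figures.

L = μ₀N²A/(2πR) = (4π×10⁻⁷)(1630)²(1.870×10^-4)/(2π×0.188) = 5.286×10^-4 H.
U = ½LI² = ½(5.286×10^-4)(12.7)² = 4.263×10^-2 J.

U ≈ 42.6 mJ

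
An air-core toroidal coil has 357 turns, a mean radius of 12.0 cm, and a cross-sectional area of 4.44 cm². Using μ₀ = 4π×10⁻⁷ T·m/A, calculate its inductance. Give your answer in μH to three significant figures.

For a thin toroid, L = μ₀N²A/(2πR).
L = (4π×10⁻⁷)(357)²(4.440×10^-4) / (2π×0.12 m) = 9.431×10^-5 H.

L ≈ 94.3 μH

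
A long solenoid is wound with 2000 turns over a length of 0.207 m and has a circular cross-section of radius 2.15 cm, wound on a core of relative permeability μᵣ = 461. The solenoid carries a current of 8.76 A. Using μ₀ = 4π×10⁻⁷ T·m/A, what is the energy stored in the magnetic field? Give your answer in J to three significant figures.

U ≈ 624 J

A = πr² = π(2.150×10^-2 m)² = 1.452×10^-3 m².
L = μ₀μᵣN²A/ℓ = (4π×10⁻⁷)(461)(2000)²(1.452×10^-3)/(0.207) = 16.26 H.
U = ½LI² = ½(16.26)(8.76)² = 623.7 J.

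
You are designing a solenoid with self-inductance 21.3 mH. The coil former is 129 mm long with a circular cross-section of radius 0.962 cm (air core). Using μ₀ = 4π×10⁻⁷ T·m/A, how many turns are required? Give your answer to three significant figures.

A = πr² = π(9.620×10^-3 m)² = 2.907×10^-4 m².
From L = μ₀N²A/ℓ, N = √(Lℓ / (μ₀A)).
N = √[(2.130×10^-2)(0.129) / ((4π×10⁻⁷)×2.907×10^-4)] = √(7.521×10^6) ≈ 2742.4.

N ≈ 2740 turns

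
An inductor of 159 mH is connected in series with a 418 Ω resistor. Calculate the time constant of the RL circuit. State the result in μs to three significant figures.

τ ≈ 380 μs

τ = L/R = (0.159 H)/(418 Ω) = 3.804×10^-4 s.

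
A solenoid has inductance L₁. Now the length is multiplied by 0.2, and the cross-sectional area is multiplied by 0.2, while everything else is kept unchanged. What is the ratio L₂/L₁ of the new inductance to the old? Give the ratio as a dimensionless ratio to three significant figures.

For a solenoid, L ∝ μᵣN²A/ℓ.
L₂/L₁ = (0.2)^-1 × (0.2) = 1.00.

L₂/L₁ = 1.00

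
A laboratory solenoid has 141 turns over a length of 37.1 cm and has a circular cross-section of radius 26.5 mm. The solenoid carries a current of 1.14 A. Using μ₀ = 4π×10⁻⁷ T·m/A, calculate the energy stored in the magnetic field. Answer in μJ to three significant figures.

U ≈ 96.5 μJ

A = πr² = π(2.650×10^-2 m)² = 2.206×10^-3 m².
L = μ₀N²A/ℓ = (4π×10⁻⁷)(141)²(2.206×10^-3)/(0.371) = 1.486×10^-4 H.
U = ½LI² = ½(1.486×10^-4)(1.14)² = 9.654×10^-5 J.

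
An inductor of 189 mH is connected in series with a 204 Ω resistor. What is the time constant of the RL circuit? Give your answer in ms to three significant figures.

τ ≈ 0.926 ms

τ = L/R = (0.189 H)/(204 Ω) = 9.2647×10^-4 s.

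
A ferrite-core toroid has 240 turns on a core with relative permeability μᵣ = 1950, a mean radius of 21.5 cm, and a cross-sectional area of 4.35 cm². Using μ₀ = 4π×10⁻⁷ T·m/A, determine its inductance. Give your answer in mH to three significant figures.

L ≈ 45.5 mH

For a thin toroid, L = μ₀μᵣN²A/(2πR).
L = (4π×10⁻⁷)(1950)(240)²(4.350×10^-4) / (2π×0.215 m) = 4.545×10^-2 H.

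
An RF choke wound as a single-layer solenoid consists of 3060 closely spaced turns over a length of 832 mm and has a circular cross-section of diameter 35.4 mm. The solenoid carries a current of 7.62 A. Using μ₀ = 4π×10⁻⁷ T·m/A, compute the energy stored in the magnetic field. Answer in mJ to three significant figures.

U ≈ 404 mJ

A = π(d/2)² = π(1.770×10^-2 m)² = 9.842×10^-4 m².
L = μ₀N²A/ℓ = (4π×10⁻⁷)(3060)²(9.842×10^-4)/(0.832) = 1.392×10^-2 H.
U = ½LI² = ½(1.392×10^-2)(7.62)² = 0.4041 J.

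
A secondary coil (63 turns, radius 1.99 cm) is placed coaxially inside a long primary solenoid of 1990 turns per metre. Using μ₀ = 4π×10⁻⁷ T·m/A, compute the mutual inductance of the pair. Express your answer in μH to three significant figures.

The outer solenoid produces a uniform field B₁ = μ₀n₁I₁ across the inner coil,
so the flux linkage is N₂Φ = N₂B₁A₂ = μ₀n₁N₂A₂·I₁, giving M = μ₀n₁N₂A₂.
A₂ = πr² = π(1.990×10^-2 m)² = 1.244×10^-3 m².
M = (4π×10⁻⁷)(1990)(63)(1.244×10^-3) = 1.960×10^-4 H.

M ≈ 196 μH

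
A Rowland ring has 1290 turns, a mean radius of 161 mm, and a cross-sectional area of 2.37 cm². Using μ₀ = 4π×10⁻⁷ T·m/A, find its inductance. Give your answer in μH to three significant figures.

For a thin toroid, L = μ₀N²A/(2πR).
L = (4π×10⁻⁷)(1290)²(2.370×10^-4) / (2π×0.161 m) = 4.899×10^-4 H.

L ≈ 490 μH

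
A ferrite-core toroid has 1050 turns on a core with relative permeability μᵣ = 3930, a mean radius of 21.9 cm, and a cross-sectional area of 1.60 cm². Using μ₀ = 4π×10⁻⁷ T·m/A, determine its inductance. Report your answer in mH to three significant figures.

For a thin toroid, L = μ₀μᵣN²A/(2πR).
L = (4π×10⁻⁷)(3930)(1050)²(1.600×10^-4) / (2π×0.219 m) = 0.6331 H.

L ≈ 633 mH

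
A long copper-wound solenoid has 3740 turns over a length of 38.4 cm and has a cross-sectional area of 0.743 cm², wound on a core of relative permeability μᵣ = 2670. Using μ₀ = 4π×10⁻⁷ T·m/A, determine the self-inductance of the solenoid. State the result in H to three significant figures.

L ≈ 9.08 H

A = 0.743 cm² = 7.430×10^-5 m².
For a long solenoid, L = μ₀μᵣN²A/ℓ.
L = (4π×10⁻⁷)(2670)(3740)²(7.430×10^-5)/(0.384 m) = 9.081 H.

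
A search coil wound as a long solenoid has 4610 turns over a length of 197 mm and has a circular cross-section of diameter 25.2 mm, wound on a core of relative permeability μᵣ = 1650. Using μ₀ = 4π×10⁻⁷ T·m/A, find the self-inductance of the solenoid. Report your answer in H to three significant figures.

A = π(d/2)² = π(1.260×10^-2 m)² = 4.988×10^-4 m².
For a long solenoid, L = μ₀μᵣN²A/ℓ.
L = (4π×10⁻⁷)(1650)(4610)²(4.988×10^-4)/(0.197 m) = 111.6 H.

L ≈ 112 H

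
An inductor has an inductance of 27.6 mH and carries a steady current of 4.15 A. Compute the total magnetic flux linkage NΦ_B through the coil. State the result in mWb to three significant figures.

From L = NΦ_B/I, the flux linkage is NΦ_B = LI.
NΦ_B = (2.760×10^-2 H)(4.15 A) = 0.1145 Wb.

NΦ_B ≈ 115 mWb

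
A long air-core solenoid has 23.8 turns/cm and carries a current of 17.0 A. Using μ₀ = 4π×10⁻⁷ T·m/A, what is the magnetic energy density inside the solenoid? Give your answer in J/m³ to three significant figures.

u ≈ 1030 J/m³

B = μ₀nI = (4π×10⁻⁷)(2.380×10^3)(17.0) = 5.084×10^-2 T.
u = B²/(2μ₀) = (5.084×10^-2)²/(2×4π×10⁻⁷) = 1.029×10^3 J/m³.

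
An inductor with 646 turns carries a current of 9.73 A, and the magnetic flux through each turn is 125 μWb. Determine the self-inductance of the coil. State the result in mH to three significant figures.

L ≈ 8.30 mH

Self-inductance is defined by L = NΦ_B/I (flux linkage over current).
L = (646)(1.250×10^-4 Wb)/(9.73 A) = 8.299×10^-3 H.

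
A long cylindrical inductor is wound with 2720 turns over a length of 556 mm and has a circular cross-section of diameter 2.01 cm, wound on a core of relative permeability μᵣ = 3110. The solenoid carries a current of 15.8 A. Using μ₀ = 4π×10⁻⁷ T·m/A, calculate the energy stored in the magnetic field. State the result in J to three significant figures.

A = π(d/2)² = π(1.005×10^-2 m)² = 3.173×10^-4 m².
L = μ₀μᵣN²A/ℓ = (4π×10⁻⁷)(3110)(2720)²(3.173×10^-4)/(0.556) = 16.5 H.
U = ½LI² = ½(16.5)(15.8)² = 2.060×10^3 J.

U ≈ 2060 J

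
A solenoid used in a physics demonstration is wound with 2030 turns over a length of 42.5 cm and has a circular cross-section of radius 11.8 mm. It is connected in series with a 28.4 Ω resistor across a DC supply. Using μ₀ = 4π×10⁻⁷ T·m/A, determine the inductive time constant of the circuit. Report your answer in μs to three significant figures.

τ ≈ 188 μs

A = πr² = π(1.180×10^-2 m)² = 4.374×10^-4 m².
L = μ₀N²A/ℓ = (4π×10⁻⁷)(2030)²(4.374×10^-4)/(0.425) = 5.330×10^-3 H.
τ = L/R = (5.330×10^-3)/(28.4) = 1.877×10^-4 s.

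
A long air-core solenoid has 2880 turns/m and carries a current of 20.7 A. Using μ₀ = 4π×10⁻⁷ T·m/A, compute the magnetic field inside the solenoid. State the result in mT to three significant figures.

Inside a long solenoid, B = μ₀nI.
B = (4π×10⁻⁷)(2.880×10^3 m⁻¹)(20.7 A) = 7.492×10^-2 T.

B ≈ 74.9 mT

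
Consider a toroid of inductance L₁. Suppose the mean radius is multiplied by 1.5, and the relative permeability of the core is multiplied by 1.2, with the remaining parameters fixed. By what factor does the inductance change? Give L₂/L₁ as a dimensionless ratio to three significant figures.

For a toroid, L ∝ μᵣN²A/R.
L₂/L₁ = (1.5)^-1 × (1.2) = 0.800.

L₂/L₁ = 0.800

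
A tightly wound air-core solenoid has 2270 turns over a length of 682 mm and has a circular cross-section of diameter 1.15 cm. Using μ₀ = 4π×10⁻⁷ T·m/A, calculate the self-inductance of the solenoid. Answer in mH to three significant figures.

L ≈ 0.986 mH

A = π(d/2)² = π(5.750×10^-3 m)² = 1.039×10^-4 m².
For a long solenoid, L = μ₀N²A/ℓ.
L = (4π×10⁻⁷)(2270)²(1.039×10^-4)/(0.682 m) = 9.862×10^-4 H.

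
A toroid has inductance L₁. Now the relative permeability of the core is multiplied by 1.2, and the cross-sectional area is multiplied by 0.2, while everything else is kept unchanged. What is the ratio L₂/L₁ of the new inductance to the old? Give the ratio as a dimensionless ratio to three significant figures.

For a toroid, L ∝ μᵣN²A/R.
L₂/L₁ = (1.2) × (0.2) = 0.240.

L₂/L₁ = 0.240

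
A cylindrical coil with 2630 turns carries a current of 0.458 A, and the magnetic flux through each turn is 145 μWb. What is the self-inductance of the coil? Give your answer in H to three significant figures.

Self-inductance is defined by L = NΦ_B/I (flux linkage over current).
L = (2630)(1.450×10^-4 Wb)/(0.458 A) = 0.8326 H.

L ≈ 0.833 H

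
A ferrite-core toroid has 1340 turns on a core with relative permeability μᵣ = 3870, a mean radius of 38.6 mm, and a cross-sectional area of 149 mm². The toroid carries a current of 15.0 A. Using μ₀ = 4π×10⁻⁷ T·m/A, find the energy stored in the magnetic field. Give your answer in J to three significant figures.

U ≈ 604 J

L = μ₀μᵣN²A/(2πR) = (4π×10⁻⁷)(3870)(1340)²(1.490×10^-4)/(2π×3.860×10^-2) = 5.3648 H.
U = ½LI² = ½(5.3648)(15.0)² = 603.5 J.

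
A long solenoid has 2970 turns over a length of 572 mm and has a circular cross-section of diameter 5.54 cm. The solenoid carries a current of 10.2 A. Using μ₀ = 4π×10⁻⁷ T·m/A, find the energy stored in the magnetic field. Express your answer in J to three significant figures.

A = π(d/2)² = π(2.770×10^-2 m)² = 2.411×10^-3 m².
L = μ₀N²A/ℓ = (4π×10⁻⁷)(2970)²(2.411×10^-3)/(0.572) = 4.671×10^-2 H.
U = ½LI² = ½(4.671×10^-2)(10.2)² = 2.43 J.

U ≈ 2.43 J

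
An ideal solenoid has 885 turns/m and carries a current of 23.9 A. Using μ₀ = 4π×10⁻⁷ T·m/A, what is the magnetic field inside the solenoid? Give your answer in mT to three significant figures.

B ≈ 26.6 mT

Inside a long solenoid, B = μ₀nI.
B = (4π×10⁻⁷)(885 m⁻¹)(23.9 A) = 2.658×10^-2 T.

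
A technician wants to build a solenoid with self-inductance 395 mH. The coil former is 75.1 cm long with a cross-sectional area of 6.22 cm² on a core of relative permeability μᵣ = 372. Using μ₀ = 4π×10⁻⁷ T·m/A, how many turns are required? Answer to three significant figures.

N ≈ 1010 turns

A = 6.22 cm² = 6.220×10^-4 m².
From L = μ₀μᵣN²A/ℓ, N = √(Lℓ / (μ₀μᵣA)).
N = √[(0.395)(0.751) / ((4π×10⁻⁷)(372)×6.220×10^-4)] = √(1.020×10^6) ≈ 1010.1.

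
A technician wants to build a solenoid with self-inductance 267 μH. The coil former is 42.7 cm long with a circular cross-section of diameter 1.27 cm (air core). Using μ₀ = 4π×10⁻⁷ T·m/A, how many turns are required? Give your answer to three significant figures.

N ≈ 846 turns

A = π(d/2)² = π(6.350×10^-3 m)² = 1.267×10^-4 m².
From L = μ₀N²A/ℓ, N = √(Lℓ / (μ₀A)).
N = √[(2.670×10^-4)(0.427) / ((4π×10⁻⁷)×1.267×10^-4)] = √(7.162×10^5) ≈ 846.3.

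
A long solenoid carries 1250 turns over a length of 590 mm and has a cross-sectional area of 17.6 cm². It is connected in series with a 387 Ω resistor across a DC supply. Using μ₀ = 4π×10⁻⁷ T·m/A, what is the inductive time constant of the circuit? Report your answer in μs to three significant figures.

τ ≈ 15.1 μs

A = 17.6 cm² = 1.760×10^-3 m².
L = μ₀N²A/ℓ = (4π×10⁻⁷)(1250)²(1.760×10^-3)/(0.59) = 5.857×10^-3 H.
τ = L/R = (5.857×10^-3)/(387) = 1.513×10^-5 s.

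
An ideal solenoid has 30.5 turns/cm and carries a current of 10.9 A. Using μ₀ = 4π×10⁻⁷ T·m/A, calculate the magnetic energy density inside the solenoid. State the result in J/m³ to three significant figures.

B = μ₀nI = (4π×10⁻⁷)(3.050×10^3)(10.9) = 4.178×10^-2 T.
u = B²/(2μ₀) = (4.178×10^-2)²/(2×4π×10⁻⁷) = 694.4 J/m³.

u ≈ 694 J/m³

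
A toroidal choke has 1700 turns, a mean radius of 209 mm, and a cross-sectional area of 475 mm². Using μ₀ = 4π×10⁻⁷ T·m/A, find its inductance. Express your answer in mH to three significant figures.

L ≈ 1.31 mH

For a thin toroid, L = μ₀N²A/(2πR).
L = (4π×10⁻⁷)(1700)²(4.750×10^-4) / (2π×0.209 m) = 1.314×10^-3 H.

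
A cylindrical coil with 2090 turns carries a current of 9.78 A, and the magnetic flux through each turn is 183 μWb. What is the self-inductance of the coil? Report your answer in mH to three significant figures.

Self-inductance is defined by L = NΦ_B/I (flux linkage over current).
L = (2090)(1.830×10^-4 Wb)/(9.78 A) = 3.911×10^-2 H.

L ≈ 39.1 mH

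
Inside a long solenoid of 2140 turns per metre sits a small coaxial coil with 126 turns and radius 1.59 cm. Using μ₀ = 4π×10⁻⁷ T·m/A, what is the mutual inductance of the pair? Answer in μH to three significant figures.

The outer solenoid produces a uniform field B₁ = μ₀n₁I₁ across the inner coil,
so the flux linkage is N₂Φ = N₂B₁A₂ = μ₀n₁N₂A₂·I₁, giving M = μ₀n₁N₂A₂.
A₂ = πr² = π(1.590×10^-2 m)² = 7.942×10^-4 m².
M = (4π×10⁻⁷)(2140)(126)(7.942×10^-4) = 2.691×10^-4 H.

M ≈ 269 μH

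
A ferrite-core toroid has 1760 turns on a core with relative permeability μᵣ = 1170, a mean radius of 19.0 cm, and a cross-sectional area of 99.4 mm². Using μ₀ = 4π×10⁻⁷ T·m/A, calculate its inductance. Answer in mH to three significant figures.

For a thin toroid, L = μ₀μᵣN²A/(2πR).
L = (4π×10⁻⁷)(1170)(1760)²(9.940×10^-5) / (2π×0.19 m) = 0.3792 H.

L ≈ 379 mH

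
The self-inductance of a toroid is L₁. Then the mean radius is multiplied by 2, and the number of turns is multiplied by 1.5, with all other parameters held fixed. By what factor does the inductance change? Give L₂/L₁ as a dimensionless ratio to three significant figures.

L₂/L₁ = 1.13

For a toroid, L ∝ μᵣN²A/R.
L₂/L₁ = (2)^-1 × (1.5)^2 = 1.13.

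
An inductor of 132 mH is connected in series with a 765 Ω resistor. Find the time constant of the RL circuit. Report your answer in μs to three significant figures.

τ ≈ 173 μs

τ = L/R = (0.132 H)/(765 Ω) = 1.725×10^-4 s.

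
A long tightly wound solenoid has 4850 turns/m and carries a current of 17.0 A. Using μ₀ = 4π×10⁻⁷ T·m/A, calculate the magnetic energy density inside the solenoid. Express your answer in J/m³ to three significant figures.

u ≈ 4270 J/m³

B = μ₀nI = (4π×10⁻⁷)(4.850×10^3)(17.0) = 0.1036 T.
u = B²/(2μ₀) = (0.1036)²/(2×4π×10⁻⁷) = 4.271×10^3 J/m³.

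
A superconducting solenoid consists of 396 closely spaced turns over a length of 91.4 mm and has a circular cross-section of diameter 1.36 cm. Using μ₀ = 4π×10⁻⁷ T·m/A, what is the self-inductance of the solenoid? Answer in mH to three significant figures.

A = π(d/2)² = π(6.800×10^-3 m)² = 1.453×10^-4 m².
For a long solenoid, L = μ₀N²A/ℓ.
L = (4π×10⁻⁷)(396)²(1.453×10^-4)/(9.140×10^-2 m) = 3.132×10^-4 H.

L ≈ 0.313 mH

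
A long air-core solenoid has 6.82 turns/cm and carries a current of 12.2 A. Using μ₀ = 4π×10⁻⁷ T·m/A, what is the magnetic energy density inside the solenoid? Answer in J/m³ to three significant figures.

u ≈ 43.5 J/m³

B = μ₀nI = (4π×10⁻⁷)(682)(12.2) = 1.046×10^-2 T.
u = B²/(2μ₀) = (1.046×10^-2)²/(2×4π×10⁻⁷) = 43.5 J/m³.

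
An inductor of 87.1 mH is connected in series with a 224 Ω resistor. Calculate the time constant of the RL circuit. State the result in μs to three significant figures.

τ ≈ 389 μs

τ = L/R = (8.710×10^-2 H)/(224 Ω) = 3.888×10^-4 s.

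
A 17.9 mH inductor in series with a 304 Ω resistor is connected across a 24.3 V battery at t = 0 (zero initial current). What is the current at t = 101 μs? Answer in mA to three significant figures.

τ = L/R = 1.790×10^-2/304 = 5.888×10^-5 s; final current I_∞ = ε/R = 24.3/304 = 7.993×10^-2 A.
I(t) = I_∞(1 − e^(−t/τ)) with t/τ = 1.715.
I = (7.993×10^-2)(1 − e^(−1.715)) = 6.555×10^-2 A.

I ≈ 65.6 mA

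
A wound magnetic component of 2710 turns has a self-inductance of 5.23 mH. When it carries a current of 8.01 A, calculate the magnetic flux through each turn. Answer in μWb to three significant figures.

From L = NΦ_B/I, the flux per turn is Φ_B = LI/N.
Φ_B = (5.230×10^-3 H)(8.01 A)/2710 = 1.546×10^-5 Wb.

Φ_B ≈ 15.5 μWb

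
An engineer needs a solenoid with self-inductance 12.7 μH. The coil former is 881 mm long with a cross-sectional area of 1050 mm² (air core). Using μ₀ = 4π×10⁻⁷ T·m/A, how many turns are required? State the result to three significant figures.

A = 1050 mm² = 1.050×10^-3 m².
From L = μ₀N²A/ℓ, N = √(Lℓ / (μ₀A)).
N = √[(1.270×10^-5)(0.881) / ((4π×10⁻⁷)×1.050×10^-3)] = √(8.480×10^3) ≈ 92.1.

N ≈ 92 turns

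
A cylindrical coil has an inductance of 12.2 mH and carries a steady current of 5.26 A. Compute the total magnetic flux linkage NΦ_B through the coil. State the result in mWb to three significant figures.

NΦ_B ≈ 64.2 mWb

From L = NΦ_B/I, the flux linkage is NΦ_B = LI.
NΦ_B = (1.220×10^-2 H)(5.26 A) = 6.417×10^-2 Wb.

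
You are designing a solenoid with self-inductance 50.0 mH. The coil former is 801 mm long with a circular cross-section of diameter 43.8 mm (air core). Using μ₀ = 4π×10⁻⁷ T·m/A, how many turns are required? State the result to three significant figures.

A = π(d/2)² = π(2.190×10^-2 m)² = 1.507×10^-3 m².
From L = μ₀N²A/ℓ, N = √(Lℓ / (μ₀A)).
N = √[(5.000×10^-2)(0.801) / ((4π×10⁻⁷)×1.507×10^-3)] = √(2.115×10^7) ≈ 4599.1.

N ≈ 4600 turns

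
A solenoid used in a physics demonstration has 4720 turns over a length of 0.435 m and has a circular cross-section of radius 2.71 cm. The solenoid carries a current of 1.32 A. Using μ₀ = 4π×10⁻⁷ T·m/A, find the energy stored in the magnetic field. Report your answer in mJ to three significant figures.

A = πr² = π(2.710×10^-2 m)² = 2.307×10^-3 m².
L = μ₀N²A/ℓ = (4π×10⁻⁷)(4720)²(2.307×10^-3)/(0.435) = 0.14849 H.
U = ½LI² = ½(0.14849)(1.32)² = 0.1294 J.

U ≈ 129 mJ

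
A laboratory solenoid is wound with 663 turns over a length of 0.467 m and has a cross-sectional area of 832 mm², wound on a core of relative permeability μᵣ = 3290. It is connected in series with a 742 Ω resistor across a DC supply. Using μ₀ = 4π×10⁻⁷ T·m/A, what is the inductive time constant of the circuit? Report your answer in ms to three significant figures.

A = 832 mm² = 8.320×10^-4 m².
L = μ₀μᵣN²A/ℓ = (4π×10⁻⁷)(3290)(663)²(8.320×10^-4)/(0.467) = 3.238 H.
τ = L/R = (3.238)/(742) = 4.364×10^-3 s.

τ ≈ 4.36 ms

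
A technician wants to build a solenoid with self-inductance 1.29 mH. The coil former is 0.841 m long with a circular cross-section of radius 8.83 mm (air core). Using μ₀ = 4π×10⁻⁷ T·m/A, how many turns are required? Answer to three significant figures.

A = πr² = π(8.830×10^-3 m)² = 2.449×10^-4 m².
From L = μ₀N²A/ℓ, N = √(Lℓ / (μ₀A)).
N = √[(1.290×10^-3)(0.841) / ((4π×10⁻⁷)×2.449×10^-4)] = √(3.5246×10^6) ≈ 1877.4.

N ≈ 1880 turns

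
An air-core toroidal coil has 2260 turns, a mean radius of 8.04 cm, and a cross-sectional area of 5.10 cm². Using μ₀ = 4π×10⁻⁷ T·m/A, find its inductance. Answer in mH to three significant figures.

L ≈ 6.48 mH

For a thin toroid, L = μ₀N²A/(2πR).
L = (4π×10⁻⁷)(2260)²(5.100×10^-4) / (2π×8.040×10^-2 m) = 6.480×10^-3 H.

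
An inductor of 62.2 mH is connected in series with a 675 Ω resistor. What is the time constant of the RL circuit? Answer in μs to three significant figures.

τ ≈ 92.1 μs

τ = L/R = (6.220×10^-2 H)/(675 Ω) = 9.2148×10^-5 s.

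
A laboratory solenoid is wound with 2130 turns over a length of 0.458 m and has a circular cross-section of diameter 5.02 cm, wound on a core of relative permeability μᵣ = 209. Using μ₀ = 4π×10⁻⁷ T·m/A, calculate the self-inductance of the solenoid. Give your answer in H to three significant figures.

A = π(d/2)² = π(2.510×10^-2 m)² = 1.979×10^-3 m².
For a long solenoid, L = μ₀μᵣN²A/ℓ.
L = (4π×10⁻⁷)(209)(2130)²(1.979×10^-3)/(0.458 m) = 5.149 H.

L ≈ 5.15 H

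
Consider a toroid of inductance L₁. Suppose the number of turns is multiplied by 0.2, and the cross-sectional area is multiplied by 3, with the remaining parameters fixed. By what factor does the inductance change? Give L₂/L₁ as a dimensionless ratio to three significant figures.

For a toroid, L ∝ μᵣN²A/R.
L₂/L₁ = (0.2)^2 × (3) = 0.120.

L₂/L₁ = 0.120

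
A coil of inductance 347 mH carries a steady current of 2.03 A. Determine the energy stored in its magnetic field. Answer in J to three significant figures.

Stored magnetic energy: U = ½LI².
U = ½(0.347 H)(2.03 A)² = 0.715 J.

U ≈ 0.715 J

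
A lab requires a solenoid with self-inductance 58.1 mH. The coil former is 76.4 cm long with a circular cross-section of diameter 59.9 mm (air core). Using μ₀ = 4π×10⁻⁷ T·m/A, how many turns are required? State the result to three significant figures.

N ≈ 3540 turns

A = π(d/2)² = π(2.995×10^-2 m)² = 2.818×10^-3 m².
From L = μ₀N²A/ℓ, N = √(Lℓ / (μ₀A)).
N = √[(5.810×10^-2)(0.764) / ((4π×10⁻⁷)×2.818×10^-3)] = √(1.253×10^7) ≈ 3540.4.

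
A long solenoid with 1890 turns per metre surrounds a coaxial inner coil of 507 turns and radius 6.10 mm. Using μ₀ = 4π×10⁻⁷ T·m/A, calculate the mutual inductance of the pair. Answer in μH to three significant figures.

The outer solenoid produces a uniform field B₁ = μ₀n₁I₁ across the inner coil,
so the flux linkage is N₂Φ = N₂B₁A₂ = μ₀n₁N₂A₂·I₁, giving M = μ₀n₁N₂A₂.
A₂ = πr² = π(6.100×10^-3 m)² = 1.169×10^-4 m².
M = (4π×10⁻⁷)(1890)(507)(1.169×10^-4) = 1.408×10^-4 H.

M ≈ 141 μH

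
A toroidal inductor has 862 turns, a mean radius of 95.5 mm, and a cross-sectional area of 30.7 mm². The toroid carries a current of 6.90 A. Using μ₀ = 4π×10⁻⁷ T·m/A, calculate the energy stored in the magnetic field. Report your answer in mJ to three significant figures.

L = μ₀N²A/(2πR) = (4π×10⁻⁷)(862)²(3.070×10^-5)/(2π×9.550×10^-2) = 4.777×10^-5 H.
U = ½LI² = ½(4.777×10^-5)(6.90)² = 1.137×10^-3 J.

U ≈ 1.14 mJ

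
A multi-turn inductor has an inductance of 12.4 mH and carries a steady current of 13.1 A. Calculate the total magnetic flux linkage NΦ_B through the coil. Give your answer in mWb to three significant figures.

NΦ_B ≈ 162 mWb

From L = NΦ_B/I, the flux linkage is NΦ_B = LI.
NΦ_B = (1.240×10^-2 H)(13.1 A) = 0.1624 Wb.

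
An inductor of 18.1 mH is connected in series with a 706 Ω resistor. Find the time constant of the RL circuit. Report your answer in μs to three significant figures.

τ = L/R = (1.810×10^-2 H)/(706 Ω) = 2.564×10^-5 s.

τ ≈ 25.6 μs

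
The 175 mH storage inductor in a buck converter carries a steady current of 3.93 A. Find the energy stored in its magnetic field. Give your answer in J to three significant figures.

U ≈ 1.35 J

Stored magnetic energy: U = ½LI².
U = ½(0.175 H)(3.93 A)² = 1.351 J.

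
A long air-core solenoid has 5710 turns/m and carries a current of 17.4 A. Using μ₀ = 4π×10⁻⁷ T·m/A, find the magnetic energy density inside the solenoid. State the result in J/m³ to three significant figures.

B = μ₀nI = (4π×10⁻⁷)(5.710×10^3)(17.4) = 0.1249 T.
u = B²/(2μ₀) = (0.1249)²/(2×4π×10⁻⁷) = 6.202×10^3 J/m³.

u ≈ 6200 J/m³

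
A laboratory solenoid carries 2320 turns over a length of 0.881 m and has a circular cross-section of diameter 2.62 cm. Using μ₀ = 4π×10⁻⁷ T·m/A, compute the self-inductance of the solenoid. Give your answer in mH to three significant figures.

L ≈ 4.14 mH

A = π(d/2)² = π(1.310×10^-2 m)² = 5.391×10^-4 m².
For a long solenoid, L = μ₀N²A/ℓ.
L = (4π×10⁻⁷)(2320)²(5.391×10^-4)/(0.881 m) = 4.139×10^-3 H.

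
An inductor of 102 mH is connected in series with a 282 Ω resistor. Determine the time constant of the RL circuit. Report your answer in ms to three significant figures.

τ ≈ 0.362 ms

τ = L/R = (0.102 H)/(282 Ω) = 3.617×10^-4 s.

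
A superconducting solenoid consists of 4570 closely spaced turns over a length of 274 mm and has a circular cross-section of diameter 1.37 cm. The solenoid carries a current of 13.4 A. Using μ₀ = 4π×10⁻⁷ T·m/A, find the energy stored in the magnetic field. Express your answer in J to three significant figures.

U ≈ 1.27 J

A = π(d/2)² = π(6.850×10^-3 m)² = 1.474×10^-4 m².
L = μ₀N²A/ℓ = (4π×10⁻⁷)(4570)²(1.474×10^-4)/(0.274) = 1.412×10^-2 H.
U = ½LI² = ½(1.412×10^-2)(13.4)² = 1.268 J.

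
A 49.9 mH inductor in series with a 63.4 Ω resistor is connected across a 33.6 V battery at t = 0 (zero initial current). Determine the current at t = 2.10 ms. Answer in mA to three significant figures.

τ = L/R = 4.990×10^-2/63.4 = 7.871×10^-4 s; final current I_∞ = ε/R = 33.6/63.4 = 0.53 A.
I(t) = I_∞(1 − e^(−t/τ)) with t/τ = 2.668.
I = (0.53)(1 − e^(−2.668)) = 0.4932 A.

I ≈ 493 mA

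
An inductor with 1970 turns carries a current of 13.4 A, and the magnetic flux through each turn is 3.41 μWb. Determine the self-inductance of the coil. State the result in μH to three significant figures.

Self-inductance is defined by L = NΦ_B/I (flux linkage over current).
L = (1970)(3.410×10^-6 Wb)/(13.4 A) = 5.013×10^-4 H.

L ≈ 501 μH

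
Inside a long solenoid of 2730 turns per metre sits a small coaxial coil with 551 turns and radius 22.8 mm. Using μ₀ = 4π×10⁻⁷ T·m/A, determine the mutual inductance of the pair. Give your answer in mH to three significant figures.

The outer solenoid produces a uniform field B₁ = μ₀n₁I₁ across the inner coil,
so the flux linkage is N₂Φ = N₂B₁A₂ = μ₀n₁N₂A₂·I₁, giving M = μ₀n₁N₂A₂.
A₂ = πr² = π(2.280×10^-2 m)² = 1.633×10^-3 m².
M = (4π×10⁻⁷)(2730)(551)(1.633×10^-3) = 3.087×10^-3 H.

M ≈ 3.09 mH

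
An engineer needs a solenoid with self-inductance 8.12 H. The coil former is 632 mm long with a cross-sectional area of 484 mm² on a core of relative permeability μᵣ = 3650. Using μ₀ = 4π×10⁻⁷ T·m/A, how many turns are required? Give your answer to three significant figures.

A = 484 mm² = 4.840×10^-4 m².
From L = μ₀μᵣN²A/ℓ, N = √(Lℓ / (μ₀μᵣA)).
N = √[(8.12)(0.632) / ((4π×10⁻⁷)(3650)×4.840×10^-4)] = √(2.312×10^6) ≈ 1520.4.

N ≈ 1520 turns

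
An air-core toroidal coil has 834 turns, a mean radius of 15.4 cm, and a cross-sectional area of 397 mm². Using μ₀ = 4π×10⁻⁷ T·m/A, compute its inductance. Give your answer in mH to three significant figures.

L ≈ 0.359 mH

For a thin toroid, L = μ₀N²A/(2πR).
L = (4π×10⁻⁷)(834)²(3.970×10^-4) / (2π×0.154 m) = 3.586×10^-4 H.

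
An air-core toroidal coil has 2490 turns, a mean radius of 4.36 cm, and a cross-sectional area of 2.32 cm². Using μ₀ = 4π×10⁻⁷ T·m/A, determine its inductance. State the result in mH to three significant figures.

For a thin toroid, L = μ₀N²A/(2πR).
L = (4π×10⁻⁷)(2490)²(2.320×10^-4) / (2π×4.360×10^-2 m) = 6.598×10^-3 H.

L ≈ 6.60 mH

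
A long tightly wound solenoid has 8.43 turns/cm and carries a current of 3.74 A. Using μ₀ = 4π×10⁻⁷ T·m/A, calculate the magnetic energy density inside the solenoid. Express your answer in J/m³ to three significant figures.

B = μ₀nI = (4π×10⁻⁷)(843)(3.74) = 3.962×10^-3 T.
u = B²/(2μ₀) = (3.962×10^-3)²/(2×4π×10⁻⁷) = 6.246 J/m³.

u ≈ 6.25 J/m³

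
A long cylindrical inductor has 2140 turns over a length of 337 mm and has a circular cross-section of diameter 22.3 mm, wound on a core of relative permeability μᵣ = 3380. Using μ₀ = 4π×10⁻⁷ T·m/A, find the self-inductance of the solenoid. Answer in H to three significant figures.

L ≈ 22.5 H

A = π(d/2)² = π(1.115×10^-2 m)² = 3.906×10^-4 m².
For a long solenoid, L = μ₀μᵣN²A/ℓ.
L = (4π×10⁻⁷)(3380)(2140)²(3.906×10^-4)/(0.337 m) = 22.54 H.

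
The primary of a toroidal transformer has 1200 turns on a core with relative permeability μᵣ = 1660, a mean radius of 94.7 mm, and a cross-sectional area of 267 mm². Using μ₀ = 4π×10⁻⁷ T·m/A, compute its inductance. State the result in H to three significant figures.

L ≈ 1.35 H

For a thin toroid, L = μ₀μᵣN²A/(2πR).
L = (4π×10⁻⁷)(1660)(1200)²(2.670×10^-4) / (2π×9.470×10^-2 m) = 1.348 H.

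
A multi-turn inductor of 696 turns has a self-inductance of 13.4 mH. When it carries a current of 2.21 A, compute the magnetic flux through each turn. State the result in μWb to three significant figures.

Φ_B ≈ 42.5 μWb

From L = NΦ_B/I, the flux per turn is Φ_B = LI/N.
Φ_B = (1.340×10^-2 H)(2.21 A)/696 = 4.2549×10^-5 Wb.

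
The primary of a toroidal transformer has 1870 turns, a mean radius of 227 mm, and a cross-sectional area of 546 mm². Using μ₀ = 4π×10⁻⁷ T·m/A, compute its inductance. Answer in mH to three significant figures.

L ≈ 1.68 mH

For a thin toroid, L = μ₀N²A/(2πR).
L = (4π×10⁻⁷)(1870)²(5.460×10^-4) / (2π×0.227 m) = 1.682×10^-3 H.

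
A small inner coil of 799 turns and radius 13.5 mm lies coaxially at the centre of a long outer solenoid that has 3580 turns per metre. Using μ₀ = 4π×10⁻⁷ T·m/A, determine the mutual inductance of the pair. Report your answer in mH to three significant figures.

M ≈ 2.06 mH

The outer solenoid produces a uniform field B₁ = μ₀n₁I₁ across the inner coil,
so the flux linkage is N₂Φ = N₂B₁A₂ = μ₀n₁N₂A₂·I₁, giving M = μ₀n₁N₂A₂.
A₂ = πr² = π(1.350×10^-2 m)² = 5.726×10^-4 m².
M = (4π×10⁻⁷)(3580)(799)(5.726×10^-4) = 2.058×10^-3 H.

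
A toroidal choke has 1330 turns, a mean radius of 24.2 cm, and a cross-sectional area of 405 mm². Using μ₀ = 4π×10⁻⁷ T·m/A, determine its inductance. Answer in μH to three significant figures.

L ≈ 592 μH

For a thin toroid, L = μ₀N²A/(2πR).
L = (4π×10⁻⁷)(1330)²(4.050×10^-4) / (2π×0.242 m) = 5.921×10^-4 H.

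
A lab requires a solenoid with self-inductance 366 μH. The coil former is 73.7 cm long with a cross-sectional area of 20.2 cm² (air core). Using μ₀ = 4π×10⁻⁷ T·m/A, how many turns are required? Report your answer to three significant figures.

N ≈ 326 turns

A = 20.2 cm² = 2.020×10^-3 m².
From L = μ₀N²A/ℓ, N = √(Lℓ / (μ₀A)).
N = √[(3.660×10^-4)(0.737) / ((4π×10⁻⁷)×2.020×10^-3)] = √(1.063×10^5) ≈ 326.0.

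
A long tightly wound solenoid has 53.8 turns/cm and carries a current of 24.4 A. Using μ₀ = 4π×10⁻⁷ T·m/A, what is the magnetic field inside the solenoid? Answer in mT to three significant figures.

Inside a long solenoid, B = μ₀nI.
B = (4π×10⁻⁷)(5.380×10^3 m⁻¹)(24.4 A) = 0.165 T.

B ≈ 165 mT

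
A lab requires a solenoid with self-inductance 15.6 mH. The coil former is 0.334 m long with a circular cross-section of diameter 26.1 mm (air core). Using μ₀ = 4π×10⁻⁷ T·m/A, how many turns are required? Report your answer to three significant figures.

A = π(d/2)² = π(1.305×10^-2 m)² = 5.350×10^-4 m².
From L = μ₀N²A/ℓ, N = √(Lℓ / (μ₀A)).
N = √[(1.560×10^-2)(0.334) / ((4π×10⁻⁷)×5.350×10^-4)] = √(7.750×10^6) ≈ 2783.8.

N ≈ 2780 turns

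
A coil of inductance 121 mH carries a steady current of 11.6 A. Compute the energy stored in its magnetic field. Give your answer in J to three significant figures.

U ≈ 8.14 J

Stored magnetic energy: U = ½LI².
U = ½(0.121 H)(11.6 A)² = 8.141 J.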